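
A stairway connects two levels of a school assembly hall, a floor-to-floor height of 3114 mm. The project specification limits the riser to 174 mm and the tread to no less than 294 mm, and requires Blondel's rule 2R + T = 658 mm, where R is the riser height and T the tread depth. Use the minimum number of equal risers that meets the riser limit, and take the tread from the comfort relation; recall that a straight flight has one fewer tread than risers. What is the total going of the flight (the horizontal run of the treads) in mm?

5304 mm

⌈3114/174⌉ = 18 risers.
R = 3114 ÷ 18 = 173 mm.
Tread T = 658 − 2 × 173 = 312 mm (≥ 294 mm).
Going = (18 − 1) × 312 = 5304 mm.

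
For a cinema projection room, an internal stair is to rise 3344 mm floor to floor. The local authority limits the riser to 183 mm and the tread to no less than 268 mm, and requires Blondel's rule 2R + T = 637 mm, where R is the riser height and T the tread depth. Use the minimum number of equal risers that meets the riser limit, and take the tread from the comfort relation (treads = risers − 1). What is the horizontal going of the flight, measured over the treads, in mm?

5130 mm

3344 / 183 = 18.27, so 19 risers are needed.
R = 3344 ÷ 19 = 176 mm.
Tread T = 637 − 2 × 176 = 285 mm (≥ 268 mm).
Treads = 19 − 1 = 18; going = 18 × 285 = 5130 mm.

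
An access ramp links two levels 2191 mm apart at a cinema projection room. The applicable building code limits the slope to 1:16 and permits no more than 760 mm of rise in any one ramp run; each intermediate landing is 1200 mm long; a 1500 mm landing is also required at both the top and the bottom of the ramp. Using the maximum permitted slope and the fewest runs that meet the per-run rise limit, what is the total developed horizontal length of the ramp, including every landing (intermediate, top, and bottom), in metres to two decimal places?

40.46 m

⌈2191/760⌉ = 3 ramp runs. That means 2 intermediate landings.
Ramp run (horizontal) at 1:16: 2191 × 16 = 35056 mm.
2 intermediate landings contribute 2 × 1200 = 2400 mm.
Top and bottom landings: 2 × 1500 = 3000 mm.
Total = 35056 + 2400 + 3000 = 40456 mm.
= 40.46 m.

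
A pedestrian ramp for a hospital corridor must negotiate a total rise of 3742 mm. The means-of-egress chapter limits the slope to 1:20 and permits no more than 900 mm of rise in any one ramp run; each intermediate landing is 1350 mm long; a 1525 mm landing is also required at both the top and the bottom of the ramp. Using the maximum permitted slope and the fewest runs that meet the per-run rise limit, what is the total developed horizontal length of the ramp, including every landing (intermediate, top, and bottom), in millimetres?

83290 mm

3742 / 900 = 4.158 → round up to 5 ramp runs. That means 4 intermediate landings.
Ramp run (horizontal) at 1:20: 3742 × 20 = 74840 mm.
Intermediate landings: 4 × 1350 = 5400 mm.
Top and bottom landings: 2 × 1525 = 3050 mm.
Total = 74840 + 5400 + 3050 = 83290 mm.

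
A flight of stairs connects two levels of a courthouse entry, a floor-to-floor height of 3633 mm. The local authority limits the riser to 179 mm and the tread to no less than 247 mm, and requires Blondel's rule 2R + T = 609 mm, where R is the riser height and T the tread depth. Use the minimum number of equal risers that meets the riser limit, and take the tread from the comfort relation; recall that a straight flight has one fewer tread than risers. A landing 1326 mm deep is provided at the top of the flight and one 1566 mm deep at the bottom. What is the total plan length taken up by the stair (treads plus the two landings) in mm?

8152 mm

⌈3633/179⌉ = 21 risers.
Riser R = 3633 / 21 = 173 mm, within the 179 mm limit.
T = 609 − 2·173 = 263 mm, which satisfies the 247 mm minimum.
21 risers give 20 treads; going = 20 × 263 = 5260 mm.
Enclosure = 5260 + 1326 + 1566 = 8152 mm.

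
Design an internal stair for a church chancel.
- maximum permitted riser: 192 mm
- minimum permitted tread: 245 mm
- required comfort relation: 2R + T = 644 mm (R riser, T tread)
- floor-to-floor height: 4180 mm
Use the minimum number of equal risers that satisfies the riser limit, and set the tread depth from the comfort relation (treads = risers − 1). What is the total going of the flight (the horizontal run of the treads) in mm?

At most 192 each: 4180/192 = 21.77, giving 22 risers.
Riser R = 4180 / 22 = 190 mm, within the 192 mm limit.
Tread T = 644 − 2 × 190 = 264 mm (≥ 245 mm).
Treads = 22 − 1 = 21; going = 21 × 264 = 5544 mm.

5544 mm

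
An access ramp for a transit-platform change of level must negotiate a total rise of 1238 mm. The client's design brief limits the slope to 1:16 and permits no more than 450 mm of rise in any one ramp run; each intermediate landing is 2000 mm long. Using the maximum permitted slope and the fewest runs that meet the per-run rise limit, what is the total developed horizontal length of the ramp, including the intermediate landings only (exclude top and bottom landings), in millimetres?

⌈1238/450⌉ = 3 ramp runs. That means 2 intermediate landings.
Ramp run (horizontal) at 1:16: 1238 × 16 = 19808 mm.
2 intermediate landings contribute 2 × 2000 = 4000 mm.
Total developed length = 19808 + 4000 = 23808 mm.

23808 mm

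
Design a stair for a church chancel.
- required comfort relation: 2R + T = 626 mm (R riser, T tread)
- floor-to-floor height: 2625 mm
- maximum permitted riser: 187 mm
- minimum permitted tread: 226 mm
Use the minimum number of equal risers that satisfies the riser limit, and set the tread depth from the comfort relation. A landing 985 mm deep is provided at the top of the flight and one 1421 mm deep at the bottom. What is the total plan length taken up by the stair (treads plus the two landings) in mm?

6270 mm

2625 / 187 = 14.037 → round up to 15 risers.
R = 2625 ÷ 15 = 175 mm.
T = 626 − 2·175 = 276 mm, which satisfies the 226 mm minimum.
Treads = 15 − 1 = 14; going = 14 × 276 = 3864 mm.
Enclosure = 3864 + 985 + 1421 = 6270 mm.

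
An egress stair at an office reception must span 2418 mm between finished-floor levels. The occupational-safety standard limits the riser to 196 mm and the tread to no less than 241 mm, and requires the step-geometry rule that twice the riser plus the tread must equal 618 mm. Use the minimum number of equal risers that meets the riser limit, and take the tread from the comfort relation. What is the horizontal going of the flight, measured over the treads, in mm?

2418 / 196 = 12.337 → round up to 13 risers.
Riser R = 2418 / 13 = 186 mm, within the 196 mm limit.
Tread T = 618 − 2 × 186 = 246 mm (≥ 241 mm).
Going = (13 − 1) × 246 = 2952 mm.

2952 mm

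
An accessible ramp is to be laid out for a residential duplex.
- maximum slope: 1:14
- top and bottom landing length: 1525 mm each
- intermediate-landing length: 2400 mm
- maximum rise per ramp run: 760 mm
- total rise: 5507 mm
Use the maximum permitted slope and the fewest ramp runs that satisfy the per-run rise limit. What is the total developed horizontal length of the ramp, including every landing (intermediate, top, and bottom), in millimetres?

5507 / 760 = 7.246 → round up to 8 ramp runs. That means 7 intermediate landings.
Ramp run (horizontal) at 1:14: 5507 × 14 = 77098 mm.
7 intermediate landings contribute 7 × 2400 = 16800 mm.
Top and bottom landings: 2 × 1525 = 3050 mm.
Total = 77098 + 16800 + 3050 = 96948 mm.

96948 mm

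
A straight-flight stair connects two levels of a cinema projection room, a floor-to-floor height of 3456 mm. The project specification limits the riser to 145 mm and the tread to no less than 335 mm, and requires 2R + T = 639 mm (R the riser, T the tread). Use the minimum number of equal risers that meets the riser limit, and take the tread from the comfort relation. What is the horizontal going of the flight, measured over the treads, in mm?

⌈3456/145⌉ = 24 risers.
R = 3456 ÷ 24 = 144 mm.
Tread T = 639 − 2 × 144 = 351 mm (≥ 335 mm).
Treads = 24 − 1 = 23; going = 23 × 351 = 8073 mm.

8073 mm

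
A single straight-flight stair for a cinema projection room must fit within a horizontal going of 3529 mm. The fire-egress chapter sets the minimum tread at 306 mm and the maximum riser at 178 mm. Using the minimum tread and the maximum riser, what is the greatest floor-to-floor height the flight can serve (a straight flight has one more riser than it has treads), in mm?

3529 / 306 = 11.53, so 11 treads fit.
Risers = treads + 1 = 12.
Maximum height = 12 × 178 = 2136 mm.

2136 mm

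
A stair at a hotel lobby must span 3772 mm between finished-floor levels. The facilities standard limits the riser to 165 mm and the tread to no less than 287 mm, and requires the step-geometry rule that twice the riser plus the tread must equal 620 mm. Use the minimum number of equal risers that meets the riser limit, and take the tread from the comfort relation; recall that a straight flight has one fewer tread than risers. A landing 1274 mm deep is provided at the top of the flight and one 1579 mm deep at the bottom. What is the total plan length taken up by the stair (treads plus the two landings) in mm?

3772 / 165 = 22.86, so 23 risers are needed.
Each riser is 3772/23 = 164 mm (≤ 165 mm).
T = 620 − 2·164 = 292 mm, which satisfies the 287 mm minimum.
23 risers give 22 treads; going = 22 × 292 = 6424 mm.
Enclosure = 6424 + 1274 + 1579 = 9277 mm.

9277 mm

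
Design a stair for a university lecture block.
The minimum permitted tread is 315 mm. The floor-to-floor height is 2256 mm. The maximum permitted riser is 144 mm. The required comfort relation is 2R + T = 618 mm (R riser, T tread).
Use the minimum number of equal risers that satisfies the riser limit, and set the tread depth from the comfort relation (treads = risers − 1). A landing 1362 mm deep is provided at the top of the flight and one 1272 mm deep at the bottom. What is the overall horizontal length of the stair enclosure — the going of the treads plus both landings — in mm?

7674 mm

At most 144 each: 2256/144 = 15.67, giving 16 risers.
Riser R = 2256 / 16 = 141 mm, within the 144 mm limit.
T = 618 − 2·141 = 336 mm, which satisfies the 315 mm minimum.
16 risers give 15 treads; going = 15 × 336 = 5040 mm.
Add landings: 5040 + 1362 + 1272 = 7674 mm.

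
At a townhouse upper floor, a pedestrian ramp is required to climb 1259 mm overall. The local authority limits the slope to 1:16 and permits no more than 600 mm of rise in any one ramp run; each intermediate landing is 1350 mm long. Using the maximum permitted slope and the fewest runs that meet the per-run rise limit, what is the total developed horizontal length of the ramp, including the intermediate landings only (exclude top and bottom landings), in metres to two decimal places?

⌈1259/600⌉ = 3 ramp runs. That means 2 intermediate landings.
Horizontal run for 1259 mm of rise at 1:16 is 1259 × 16 = 20144 mm.
2 intermediate landings contribute 2 × 1350 = 2700 mm.
Total developed length = 20144 + 2700 = 22844 mm.
= 22.84 m.

22.84 m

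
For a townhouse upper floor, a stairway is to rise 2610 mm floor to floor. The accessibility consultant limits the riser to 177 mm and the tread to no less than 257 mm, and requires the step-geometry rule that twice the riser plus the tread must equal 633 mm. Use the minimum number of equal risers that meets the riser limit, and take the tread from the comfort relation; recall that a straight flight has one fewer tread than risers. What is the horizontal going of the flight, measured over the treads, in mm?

2610 / 177 = 14.75, so 15 risers are needed.
Riser R = 2610 / 15 = 174 mm, within the 177 mm limit.
Tread T = 633 − 2 × 174 = 285 mm (≥ 257 mm).
Treads = 15 − 1 = 14; going = 14 × 285 = 3990 mm.

3990 mm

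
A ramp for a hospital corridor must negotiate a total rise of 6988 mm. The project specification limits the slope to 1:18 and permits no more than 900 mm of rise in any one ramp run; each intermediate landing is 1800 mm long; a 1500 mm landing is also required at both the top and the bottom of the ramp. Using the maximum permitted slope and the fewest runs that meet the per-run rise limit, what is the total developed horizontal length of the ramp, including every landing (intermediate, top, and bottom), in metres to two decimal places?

141.38 m

6988 / 900 = 7.764 → round up to 8 ramp runs. That means 7 intermediate landings.
Ramp run (horizontal) at 1:18: 6988 × 18 = 125784 mm.
7 intermediate landings contribute 7 × 1800 = 12600 mm.
Top and bottom landings: 2 × 1500 = 3000 mm.
Total = 125784 + 12600 + 3000 = 141384 mm.
= 141.38 m.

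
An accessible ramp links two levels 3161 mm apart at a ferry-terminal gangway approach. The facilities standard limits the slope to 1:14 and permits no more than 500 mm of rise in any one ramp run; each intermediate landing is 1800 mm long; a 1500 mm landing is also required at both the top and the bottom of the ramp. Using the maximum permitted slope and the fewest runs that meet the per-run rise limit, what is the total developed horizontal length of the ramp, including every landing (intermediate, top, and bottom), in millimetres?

58054 mm

⌈3161/500⌉ = 7 ramp runs. That means 6 intermediate landings.
Horizontal run for 3161 mm of rise at 1:14 is 3161 × 14 = 44254 mm.
6 intermediate landings contribute 6 × 1800 = 10800 mm.
Top and bottom landings: 2 × 1500 = 3000 mm.
Total = 44254 + 10800 + 3000 = 58054 mm.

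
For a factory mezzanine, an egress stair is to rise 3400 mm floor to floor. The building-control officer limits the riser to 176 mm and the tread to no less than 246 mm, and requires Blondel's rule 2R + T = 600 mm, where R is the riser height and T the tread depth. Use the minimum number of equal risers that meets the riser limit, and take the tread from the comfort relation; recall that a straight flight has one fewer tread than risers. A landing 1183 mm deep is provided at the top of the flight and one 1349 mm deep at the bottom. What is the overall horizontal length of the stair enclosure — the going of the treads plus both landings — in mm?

3400 / 176 = 19.318 → round up to 20 risers.
Each riser is 3400/20 = 170 mm (≤ 176 mm).
From 2R + T = 600: T = 600 − 340 = 260 mm.
20 risers give 19 treads; going = 19 × 260 = 4940 mm.
Add landings: 4940 + 1183 + 1349 = 7472 mm.

7472 mm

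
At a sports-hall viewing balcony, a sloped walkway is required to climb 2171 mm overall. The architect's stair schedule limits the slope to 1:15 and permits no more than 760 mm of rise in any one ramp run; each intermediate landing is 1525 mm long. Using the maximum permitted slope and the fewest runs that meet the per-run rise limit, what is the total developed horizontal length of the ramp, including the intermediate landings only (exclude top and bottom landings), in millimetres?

35615 mm

2171 / 760 = 2.86, so 3 ramp runs are needed. That means 2 intermediate landings.
Horizontal run for 2171 mm of rise at 1:15 is 2171 × 15 = 32565 mm.
2 intermediate landings contribute 2 × 1525 = 3050 mm.
Total developed length = 32565 + 3050 = 35615 mm.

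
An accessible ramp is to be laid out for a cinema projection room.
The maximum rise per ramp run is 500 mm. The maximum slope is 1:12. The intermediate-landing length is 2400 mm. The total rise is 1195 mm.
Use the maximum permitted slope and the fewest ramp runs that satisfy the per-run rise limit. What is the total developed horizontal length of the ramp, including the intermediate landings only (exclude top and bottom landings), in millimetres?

19140 mm

At most 500 each: 1195/500 = 2.39, giving 3 ramp runs. That means 2 intermediate landings.
Ramp run (horizontal) at 1:12: 1195 × 12 = 14340 mm.
2 intermediate landings contribute 2 × 2400 = 4800 mm.
Total developed length = 14340 + 4800 = 19140 mm.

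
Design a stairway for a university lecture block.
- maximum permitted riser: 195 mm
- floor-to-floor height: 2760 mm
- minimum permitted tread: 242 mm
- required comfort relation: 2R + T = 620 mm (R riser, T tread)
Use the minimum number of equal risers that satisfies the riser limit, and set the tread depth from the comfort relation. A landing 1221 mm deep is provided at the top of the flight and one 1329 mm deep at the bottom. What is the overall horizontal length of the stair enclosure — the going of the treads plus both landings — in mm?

6078 mm

⌈2760/195⌉ = 15 risers.
R = 2760 ÷ 15 = 184 mm.
Tread T = 620 − 2 × 184 = 252 mm (≥ 242 mm).
Going = (15 − 1) × 252 = 3528 mm.
Enclosure = 3528 + 1221 + 1329 = 6078 mm.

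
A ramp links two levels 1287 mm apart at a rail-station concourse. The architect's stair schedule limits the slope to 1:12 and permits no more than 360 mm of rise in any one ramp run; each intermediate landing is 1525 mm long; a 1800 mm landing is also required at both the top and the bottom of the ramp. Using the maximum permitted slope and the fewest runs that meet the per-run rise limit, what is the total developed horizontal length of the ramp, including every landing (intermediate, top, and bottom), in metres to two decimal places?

23.62 m

1287 / 360 = 3.575 → round up to 4 ramp runs. That means 3 intermediate landings.
Ramp run (horizontal) at 1:12: 1287 × 12 = 15444 mm.
Intermediate landings: 3 × 1525 = 4575 mm.
Top and bottom landings: 2 × 1800 = 3600 mm.
Total = 15444 + 4575 + 3600 = 23619 mm.
= 23.62 m.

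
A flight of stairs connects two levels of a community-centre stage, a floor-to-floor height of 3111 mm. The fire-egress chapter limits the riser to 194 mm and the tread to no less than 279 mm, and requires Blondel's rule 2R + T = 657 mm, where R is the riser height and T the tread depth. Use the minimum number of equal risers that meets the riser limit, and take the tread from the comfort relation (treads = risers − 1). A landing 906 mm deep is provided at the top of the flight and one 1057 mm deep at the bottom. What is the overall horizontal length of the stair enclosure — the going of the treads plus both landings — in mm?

At most 194 each: 3111/194 = 16.04, giving 17 risers.
Each riser is 3111/17 = 183 mm (≤ 194 mm).
T = 657 − 2·183 = 291 mm, which satisfies the 279 mm minimum.
Treads = 17 − 1 = 16; going = 16 × 291 = 4656 mm.
Enclosure = 4656 + 906 + 1057 = 6619 mm.

6619 mm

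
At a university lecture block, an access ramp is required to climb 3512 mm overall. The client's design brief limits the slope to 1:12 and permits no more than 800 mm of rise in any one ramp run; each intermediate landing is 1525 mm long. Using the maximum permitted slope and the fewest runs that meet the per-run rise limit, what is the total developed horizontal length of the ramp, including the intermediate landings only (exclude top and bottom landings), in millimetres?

3512 / 800 = 4.390 → round up to 5 ramp runs. That means 4 intermediate landings.
Horizontal run for 3512 mm of rise at 1:12 is 3512 × 12 = 42144 mm.
Intermediate landings: 4 × 1525 = 6100 mm.
Developed length = 42144 + 6100 = 48244 mm.

48244 mm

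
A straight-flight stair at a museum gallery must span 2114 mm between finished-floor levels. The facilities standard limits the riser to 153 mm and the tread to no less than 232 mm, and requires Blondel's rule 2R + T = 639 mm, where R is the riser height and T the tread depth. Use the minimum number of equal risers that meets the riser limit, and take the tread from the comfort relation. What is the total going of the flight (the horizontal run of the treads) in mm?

4381 mm

⌈2114/153⌉ = 14 risers.
R = 2114 ÷ 14 = 151 mm.
From 2R + T = 639: T = 639 − 302 = 337 mm.
Going = (14 − 1) × 337 = 4381 mm.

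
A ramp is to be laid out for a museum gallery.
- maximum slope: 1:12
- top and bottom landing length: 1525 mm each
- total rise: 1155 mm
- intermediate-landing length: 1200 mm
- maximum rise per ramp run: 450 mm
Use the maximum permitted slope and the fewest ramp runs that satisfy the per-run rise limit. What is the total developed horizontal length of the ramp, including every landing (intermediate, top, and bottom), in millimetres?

19310 mm

At most 450 each: 1155/450 = 2.57, giving 3 ramp runs. That means 2 intermediate landings.
Horizontal run for 1155 mm of rise at 1:12 is 1155 × 12 = 13860 mm.
2 intermediate landings contribute 2 × 1200 = 2400 mm.
Top and bottom landings: 2 × 1525 = 3050 mm.
Total = 13860 + 2400 + 3050 = 19310 mm.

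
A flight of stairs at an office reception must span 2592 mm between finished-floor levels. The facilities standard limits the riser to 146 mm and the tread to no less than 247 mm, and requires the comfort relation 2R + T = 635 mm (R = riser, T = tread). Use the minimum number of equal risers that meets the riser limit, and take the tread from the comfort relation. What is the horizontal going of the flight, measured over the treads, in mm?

5899 mm

2592 / 146 = 17.753 → round up to 18 risers.
R = 2592 ÷ 18 = 144 mm.
From 2R + T = 635: T = 635 − 288 = 347 mm.
Treads = 18 − 1 = 17; going = 17 × 347 = 5899 mm.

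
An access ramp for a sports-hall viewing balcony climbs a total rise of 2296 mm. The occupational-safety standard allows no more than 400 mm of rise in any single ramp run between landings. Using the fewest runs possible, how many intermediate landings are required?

5 intermediate landings

2296 / 400 = 5.740 → round up to 6 ramp runs.
6 runs are separated by 5 intermediate landings.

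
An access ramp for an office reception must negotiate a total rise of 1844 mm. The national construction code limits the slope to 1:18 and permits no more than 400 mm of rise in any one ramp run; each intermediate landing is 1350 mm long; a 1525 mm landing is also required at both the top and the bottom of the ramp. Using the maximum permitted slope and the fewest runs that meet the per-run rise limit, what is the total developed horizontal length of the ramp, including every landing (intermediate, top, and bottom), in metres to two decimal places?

41.64 m

⌈1844/400⌉ = 5 ramp runs. That means 4 intermediate landings.
Ramp run (horizontal) at 1:18: 1844 × 18 = 33192 mm.
4 intermediate landings contribute 4 × 1350 = 5400 mm.
Top and bottom landings: 2 × 1525 = 3050 mm.
Total = 33192 + 5400 + 3050 = 41642 mm.
= 41.64 m.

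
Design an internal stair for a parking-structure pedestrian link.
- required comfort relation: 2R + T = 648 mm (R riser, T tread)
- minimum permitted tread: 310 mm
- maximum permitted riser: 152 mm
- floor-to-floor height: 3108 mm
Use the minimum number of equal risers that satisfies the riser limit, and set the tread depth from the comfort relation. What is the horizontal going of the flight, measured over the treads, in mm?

At most 152 each: 3108/152 = 20.45, giving 21 risers.
Riser R = 3108 / 21 = 148 mm, within the 152 mm limit.
Tread T = 648 − 2 × 148 = 352 mm (≥ 310 mm).
Going = (21 − 1) × 352 = 7040 mm.

7040 mm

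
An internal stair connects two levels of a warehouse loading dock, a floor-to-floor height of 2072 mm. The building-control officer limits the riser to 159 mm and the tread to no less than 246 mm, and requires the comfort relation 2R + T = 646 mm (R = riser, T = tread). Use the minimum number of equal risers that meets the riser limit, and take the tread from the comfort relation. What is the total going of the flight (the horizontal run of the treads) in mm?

4550 mm

⌈2072/159⌉ = 14 risers.
R = 2072 ÷ 14 = 148 mm.
T = 646 − 2·148 = 350 mm, which satisfies the 246 mm minimum.
Treads = 14 − 1 = 13; going = 13 × 350 = 4550 mm.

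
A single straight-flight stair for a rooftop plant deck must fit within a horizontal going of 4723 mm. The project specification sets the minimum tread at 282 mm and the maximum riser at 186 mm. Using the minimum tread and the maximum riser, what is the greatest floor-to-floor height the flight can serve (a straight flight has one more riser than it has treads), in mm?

Treads that fit: ⌊4723 / 282⌋ = 16.
Risers = treads + 1 = 17.
Maximum height = 17 × 186 = 3162 mm.

3162 mm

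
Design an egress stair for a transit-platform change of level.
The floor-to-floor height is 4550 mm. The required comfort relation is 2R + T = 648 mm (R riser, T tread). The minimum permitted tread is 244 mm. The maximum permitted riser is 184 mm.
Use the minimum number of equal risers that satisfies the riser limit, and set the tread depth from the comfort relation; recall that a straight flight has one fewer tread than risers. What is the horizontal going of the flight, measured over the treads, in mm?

At most 184 each: 4550/184 = 24.73, giving 25 risers.
Riser R = 4550 / 25 = 182 mm, within the 184 mm limit.
Tread T = 648 − 2 × 182 = 284 mm (≥ 244 mm).
Going = (25 − 1) × 284 = 6816 mm.

6816 mm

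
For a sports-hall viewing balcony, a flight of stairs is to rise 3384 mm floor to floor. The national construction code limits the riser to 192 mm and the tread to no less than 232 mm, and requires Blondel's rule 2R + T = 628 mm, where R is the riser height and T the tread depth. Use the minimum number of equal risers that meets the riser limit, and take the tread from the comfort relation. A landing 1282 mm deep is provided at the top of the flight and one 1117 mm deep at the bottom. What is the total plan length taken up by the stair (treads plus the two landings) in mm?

6683 mm

3384 / 192 = 17.62, so 18 risers are needed.
Each riser is 3384/18 = 188 mm (≤ 192 mm).
Tread T = 628 − 2 × 188 = 252 mm (≥ 232 mm).
18 risers give 17 treads; going = 17 × 252 = 4284 mm.
Enclosure = 4284 + 1282 + 1117 = 6683 mm.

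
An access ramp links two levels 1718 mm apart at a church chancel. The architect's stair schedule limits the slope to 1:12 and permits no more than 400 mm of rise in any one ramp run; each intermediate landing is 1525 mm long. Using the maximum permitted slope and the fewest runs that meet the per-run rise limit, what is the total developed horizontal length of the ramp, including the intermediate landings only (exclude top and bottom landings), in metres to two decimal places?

At most 400 each: 1718/400 = 4.29, giving 5 ramp runs. That means 4 intermediate landings.
Ramp run (horizontal) at 1:12: 1718 × 12 = 20616 mm.
4 intermediate landings contribute 4 × 1525 = 6100 mm.
Developed length = 20616 + 6100 = 26716 mm.
= 26.72 m.

26.72 m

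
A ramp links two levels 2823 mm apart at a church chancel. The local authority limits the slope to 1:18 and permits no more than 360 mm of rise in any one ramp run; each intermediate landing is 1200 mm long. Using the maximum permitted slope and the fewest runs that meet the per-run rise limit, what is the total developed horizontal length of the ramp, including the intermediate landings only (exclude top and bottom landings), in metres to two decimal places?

59.21 m

⌈2823/360⌉ = 8 ramp runs. That means 7 intermediate landings.
Horizontal run for 2823 mm of rise at 1:18 is 2823 × 18 = 50814 mm.
Intermediate landings: 7 × 1200 = 8400 mm.
Developed length = 50814 + 8400 = 59214 mm.
= 59.21 m.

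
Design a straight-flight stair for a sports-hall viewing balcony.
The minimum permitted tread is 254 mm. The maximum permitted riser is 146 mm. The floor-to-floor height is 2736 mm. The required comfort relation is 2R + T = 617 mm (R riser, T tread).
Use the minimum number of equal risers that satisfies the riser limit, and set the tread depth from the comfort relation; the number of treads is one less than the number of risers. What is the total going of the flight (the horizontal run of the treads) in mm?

5922 mm

2736 / 146 = 18.74, so 19 risers are needed.
Each riser is 2736/19 = 144 mm (≤ 146 mm).
T = 617 − 2·144 = 329 mm, which satisfies the 254 mm minimum.
Treads = 19 − 1 = 18; going = 18 × 329 = 5922 mm.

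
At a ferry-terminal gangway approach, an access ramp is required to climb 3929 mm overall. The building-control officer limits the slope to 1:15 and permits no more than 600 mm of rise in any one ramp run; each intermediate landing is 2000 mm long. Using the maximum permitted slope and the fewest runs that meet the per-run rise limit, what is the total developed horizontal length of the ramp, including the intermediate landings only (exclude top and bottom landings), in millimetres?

70935 mm

3929 / 600 = 6.55, so 7 ramp runs are needed. That means 6 intermediate landings.
Horizontal run for 3929 mm of rise at 1:15 is 3929 × 15 = 58935 mm.
6 intermediate landings contribute 6 × 2000 = 12000 mm.
Developed length = 58935 + 12000 = 70935 mm.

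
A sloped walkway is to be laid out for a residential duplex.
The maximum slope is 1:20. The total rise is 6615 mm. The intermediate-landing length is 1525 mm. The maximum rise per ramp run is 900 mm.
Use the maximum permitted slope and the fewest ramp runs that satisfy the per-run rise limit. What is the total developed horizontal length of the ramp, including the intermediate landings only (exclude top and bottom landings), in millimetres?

⌈6615/900⌉ = 8 ramp runs. That means 7 intermediate landings.
Horizontal run for 6615 mm of rise at 1:20 is 6615 × 20 = 132300 mm.
7 intermediate landings contribute 7 × 1525 = 10675 mm.
Total developed length = 132300 + 10675 = 142975 mm.

142975 mm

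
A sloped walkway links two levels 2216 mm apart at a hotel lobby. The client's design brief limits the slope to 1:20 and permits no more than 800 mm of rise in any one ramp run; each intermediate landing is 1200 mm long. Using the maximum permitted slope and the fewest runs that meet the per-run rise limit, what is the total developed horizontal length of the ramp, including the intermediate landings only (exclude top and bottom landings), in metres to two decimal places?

2216 / 800 = 2.770 → round up to 3 ramp runs. That means 2 intermediate landings.
Ramp run (horizontal) at 1:20: 2216 × 20 = 44320 mm.
2 intermediate landings contribute 2 × 1200 = 2400 mm.
Developed length = 44320 + 2400 = 46720 mm.
= 46.72 m.

46.72 m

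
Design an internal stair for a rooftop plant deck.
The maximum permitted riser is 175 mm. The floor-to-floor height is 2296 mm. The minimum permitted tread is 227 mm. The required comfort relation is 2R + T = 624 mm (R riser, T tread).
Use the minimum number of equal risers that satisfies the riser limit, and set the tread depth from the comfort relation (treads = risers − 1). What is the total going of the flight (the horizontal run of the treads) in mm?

At most 175 each: 2296/175 = 13.12, giving 14 risers.
Riser R = 2296 / 14 = 164 mm, within the 175 mm limit.
T = 624 − 2·164 = 296 mm, which satisfies the 227 mm minimum.
14 risers give 13 treads; going = 13 × 296 = 3848 mm.

3848 mm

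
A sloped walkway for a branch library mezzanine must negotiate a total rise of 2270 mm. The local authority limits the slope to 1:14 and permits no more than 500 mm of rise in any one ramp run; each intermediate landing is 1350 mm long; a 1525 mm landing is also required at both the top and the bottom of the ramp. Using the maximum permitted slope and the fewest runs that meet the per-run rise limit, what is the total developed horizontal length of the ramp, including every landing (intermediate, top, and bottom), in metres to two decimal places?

40.23 m

2270 / 500 = 4.54, so 5 ramp runs are needed. That means 4 intermediate landings.
Ramp run (horizontal) at 1:14: 2270 × 14 = 31780 mm.
Intermediate landings: 4 × 1350 = 5400 mm.
Top and bottom landings: 2 × 1525 = 3050 mm.
Total = 31780 + 5400 + 3050 = 40230 mm.
= 40.23 m.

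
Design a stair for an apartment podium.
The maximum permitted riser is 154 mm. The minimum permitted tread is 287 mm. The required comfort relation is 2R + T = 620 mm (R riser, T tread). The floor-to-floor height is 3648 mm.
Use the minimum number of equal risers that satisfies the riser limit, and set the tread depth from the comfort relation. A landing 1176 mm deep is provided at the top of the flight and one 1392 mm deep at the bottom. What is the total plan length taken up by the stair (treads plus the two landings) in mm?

9836 mm

3648 / 154 = 23.688 → round up to 24 risers.
Each riser is 3648/24 = 152 mm (≤ 154 mm).
T = 620 − 2·152 = 316 mm, which satisfies the 287 mm minimum.
24 risers give 23 treads; going = 23 × 316 = 7268 mm.
Add landings: 7268 + 1176 + 1392 = 9836 mm.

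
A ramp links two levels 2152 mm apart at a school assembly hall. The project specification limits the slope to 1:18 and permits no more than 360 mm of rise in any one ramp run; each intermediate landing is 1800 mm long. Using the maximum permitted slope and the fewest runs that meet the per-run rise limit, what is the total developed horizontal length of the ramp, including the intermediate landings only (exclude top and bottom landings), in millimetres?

47736 mm

2152 / 360 = 5.978 → round up to 6 ramp runs. That means 5 intermediate landings.
Ramp run (horizontal) at 1:18: 2152 × 18 = 38736 mm.
Intermediate landings: 5 × 1800 = 9000 mm.
Developed length = 38736 + 9000 = 47736 mm.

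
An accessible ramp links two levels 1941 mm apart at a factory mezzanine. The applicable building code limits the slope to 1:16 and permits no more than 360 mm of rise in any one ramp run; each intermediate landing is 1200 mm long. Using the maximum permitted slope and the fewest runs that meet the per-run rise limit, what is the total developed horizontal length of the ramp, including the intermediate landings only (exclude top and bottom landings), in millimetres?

At most 360 each: 1941/360 = 5.39, giving 6 ramp runs. That means 5 intermediate landings.
Horizontal run for 1941 mm of rise at 1:16 is 1941 × 16 = 31056 mm.
5 intermediate landings contribute 5 × 1200 = 6000 mm.
Developed length = 31056 + 6000 = 37056 mm.

37056 mm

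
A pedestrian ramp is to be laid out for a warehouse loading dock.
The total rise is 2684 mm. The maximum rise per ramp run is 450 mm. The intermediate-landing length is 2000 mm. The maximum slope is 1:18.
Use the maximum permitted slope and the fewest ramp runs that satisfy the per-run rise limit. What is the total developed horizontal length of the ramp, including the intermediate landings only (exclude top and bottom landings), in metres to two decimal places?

At most 450 each: 2684/450 = 5.96, giving 6 ramp runs. That means 5 intermediate landings.
Ramp run (horizontal) at 1:18: 2684 × 18 = 48312 mm.
5 intermediate landings contribute 5 × 2000 = 10000 mm.
Developed length = 48312 + 10000 = 58312 mm.
= 58.31 m.

58.31 m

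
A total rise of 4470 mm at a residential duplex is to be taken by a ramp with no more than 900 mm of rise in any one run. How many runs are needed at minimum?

5 runs

⌈4470/900⌉ = 5 ramp runs.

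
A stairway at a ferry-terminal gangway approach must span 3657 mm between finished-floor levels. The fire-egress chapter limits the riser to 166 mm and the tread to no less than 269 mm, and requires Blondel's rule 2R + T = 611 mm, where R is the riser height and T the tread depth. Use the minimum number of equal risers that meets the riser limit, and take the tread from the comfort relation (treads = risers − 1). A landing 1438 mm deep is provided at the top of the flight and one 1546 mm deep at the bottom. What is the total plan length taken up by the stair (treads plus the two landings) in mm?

At most 166 each: 3657/166 = 22.03, giving 23 risers.
Riser R = 3657 / 23 = 159 mm, within the 166 mm limit.
T = 611 − 2·159 = 293 mm, which satisfies the 269 mm minimum.
23 risers give 22 treads; going = 22 × 293 = 6446 mm.
Add landings: 6446 + 1438 + 1546 = 9430 mm.

9430 mm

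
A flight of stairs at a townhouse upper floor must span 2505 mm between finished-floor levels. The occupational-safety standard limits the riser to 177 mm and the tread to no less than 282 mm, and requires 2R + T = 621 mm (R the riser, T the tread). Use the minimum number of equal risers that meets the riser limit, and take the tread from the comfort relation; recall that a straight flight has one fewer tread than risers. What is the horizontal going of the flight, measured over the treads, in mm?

4018 mm

⌈2505/177⌉ = 15 risers.
R = 2505 ÷ 15 = 167 mm.
T = 621 − 2·167 = 287 mm, which satisfies the 282 mm minimum.
Going = (15 − 1) × 287 = 4018 mm.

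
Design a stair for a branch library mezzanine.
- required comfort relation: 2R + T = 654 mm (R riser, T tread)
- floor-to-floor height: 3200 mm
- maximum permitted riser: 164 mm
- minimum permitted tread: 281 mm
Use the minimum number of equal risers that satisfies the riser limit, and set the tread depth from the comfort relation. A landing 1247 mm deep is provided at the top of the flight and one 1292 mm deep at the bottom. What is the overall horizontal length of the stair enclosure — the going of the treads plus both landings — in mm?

8885 mm

⌈3200/164⌉ = 20 risers.
Each riser is 3200/20 = 160 mm (≤ 164 mm).
Tread T = 654 − 2 × 160 = 334 mm (≥ 281 mm).
20 risers give 19 treads; going = 19 × 334 = 6346 mm.
Enclosure = 6346 + 1247 + 1292 = 8885 mm.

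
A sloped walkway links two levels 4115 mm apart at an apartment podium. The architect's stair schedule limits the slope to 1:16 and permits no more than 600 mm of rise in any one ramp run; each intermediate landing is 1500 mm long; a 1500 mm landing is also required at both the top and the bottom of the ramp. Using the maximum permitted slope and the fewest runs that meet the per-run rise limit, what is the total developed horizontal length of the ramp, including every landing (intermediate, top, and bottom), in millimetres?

77840 mm

⌈4115/600⌉ = 7 ramp runs. That means 6 intermediate landings.
Horizontal run for 4115 mm of rise at 1:16 is 4115 × 16 = 65840 mm.
Intermediate landings: 6 × 1500 = 9000 mm.
Top and bottom landings: 2 × 1500 = 3000 mm.
Total = 65840 + 9000 + 3000 = 77840 mm.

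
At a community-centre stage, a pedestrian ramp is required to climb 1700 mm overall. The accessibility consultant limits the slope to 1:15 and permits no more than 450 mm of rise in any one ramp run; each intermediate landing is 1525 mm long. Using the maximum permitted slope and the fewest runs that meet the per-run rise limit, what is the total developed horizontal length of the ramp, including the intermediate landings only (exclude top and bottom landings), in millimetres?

At most 450 each: 1700/450 = 3.78, giving 4 ramp runs. That means 3 intermediate landings.
Horizontal run for 1700 mm of rise at 1:15 is 1700 × 15 = 25500 mm.
Intermediate landings: 3 × 1525 = 4575 mm.
Total developed length = 25500 + 4575 = 30075 mm.

30075 mm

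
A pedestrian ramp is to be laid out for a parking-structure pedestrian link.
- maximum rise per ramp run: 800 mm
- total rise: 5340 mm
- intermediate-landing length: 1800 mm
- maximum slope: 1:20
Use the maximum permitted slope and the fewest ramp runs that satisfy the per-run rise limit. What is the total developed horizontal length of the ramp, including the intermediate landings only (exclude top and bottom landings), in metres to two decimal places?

117.60 m

5340 / 800 = 6.675 → round up to 7 ramp runs. That means 6 intermediate landings.
Horizontal run for 5340 mm of rise at 1:20 is 5340 × 20 = 106800 mm.
Intermediate landings: 6 × 1800 = 10800 mm.
Developed length = 106800 + 10800 = 117600 mm.
= 117.60 m.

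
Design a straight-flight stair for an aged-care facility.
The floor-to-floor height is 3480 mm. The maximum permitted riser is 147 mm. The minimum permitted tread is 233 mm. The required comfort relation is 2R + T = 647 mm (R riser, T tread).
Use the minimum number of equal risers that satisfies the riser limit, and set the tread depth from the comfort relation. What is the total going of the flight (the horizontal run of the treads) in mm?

8211 mm

3480 / 147 = 23.673 → round up to 24 risers.
R = 3480 ÷ 24 = 145 mm.
From 2R + T = 647: T = 647 − 290 = 357 mm.
Treads = 24 − 1 = 23; going = 23 × 357 = 8211 mm.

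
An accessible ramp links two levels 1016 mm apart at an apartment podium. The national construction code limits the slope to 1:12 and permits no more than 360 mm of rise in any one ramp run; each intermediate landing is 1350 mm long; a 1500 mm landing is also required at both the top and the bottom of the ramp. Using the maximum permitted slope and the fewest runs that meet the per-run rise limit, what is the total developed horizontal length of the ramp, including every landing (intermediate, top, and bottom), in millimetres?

1016 / 360 = 2.822 → round up to 3 ramp runs. That means 2 intermediate landings.
Ramp run (horizontal) at 1:12: 1016 × 12 = 12192 mm.
Intermediate landings: 2 × 1350 = 2700 mm.
Top and bottom landings: 2 × 1500 = 3000 mm.
Total = 12192 + 2700 + 3000 = 17892 mm.

17892 mm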